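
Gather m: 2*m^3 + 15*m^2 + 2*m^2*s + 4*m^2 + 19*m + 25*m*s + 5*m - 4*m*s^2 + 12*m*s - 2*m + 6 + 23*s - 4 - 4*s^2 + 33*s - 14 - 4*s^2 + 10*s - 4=2*m^3 + m^2*(2*s + 19) + m*(-4*s^2 + 37*s + 22) - 8*s^2 + 66*s - 16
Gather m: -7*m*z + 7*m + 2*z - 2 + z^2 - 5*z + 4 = m*(7 - 7*z) + z^2 - 3*z + 2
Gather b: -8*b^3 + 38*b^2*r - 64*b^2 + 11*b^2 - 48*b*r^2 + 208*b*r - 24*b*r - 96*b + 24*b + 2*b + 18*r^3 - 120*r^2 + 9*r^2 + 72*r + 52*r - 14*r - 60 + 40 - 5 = -8*b^3 + b^2*(38*r - 53) + b*(-48*r^2 + 184*r - 70) + 18*r^3 - 111*r^2 + 110*r - 25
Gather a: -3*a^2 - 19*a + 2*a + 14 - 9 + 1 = -3*a^2 - 17*a + 6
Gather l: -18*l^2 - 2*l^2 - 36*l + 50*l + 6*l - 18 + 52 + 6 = -20*l^2 + 20*l + 40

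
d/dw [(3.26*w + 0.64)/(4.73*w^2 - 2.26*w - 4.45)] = (15.4198*w^2 - 7.3676*w - (3.26*w + 0.64)*(9.46*w - 2.26) - 14.507)/(-4.73*w^2 + 2.26*w + 4.45)^2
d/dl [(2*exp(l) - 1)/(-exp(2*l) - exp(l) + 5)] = ((2*exp(l) - 1)*(2*exp(l) + 1) - 2*exp(2*l) - 2*exp(l) + 10)*exp(l)/(exp(2*l) + exp(l) - 5)^2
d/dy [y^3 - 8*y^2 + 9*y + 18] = 3*y^2 - 16*y + 9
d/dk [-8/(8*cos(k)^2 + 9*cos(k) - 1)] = -8*(16*cos(k) + 9)*sin(k)/(8*cos(k)^2 + 9*cos(k) - 1)^2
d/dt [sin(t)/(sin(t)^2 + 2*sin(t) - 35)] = (cos(t)^2 - 36)*cos(t)/((sin(t) - 5)^2*(sin(t) + 7)^2)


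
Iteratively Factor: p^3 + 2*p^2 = (p)*(p^2 + 2*p) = p*(p + 2)*(p)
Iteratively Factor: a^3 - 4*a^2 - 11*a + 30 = (a + 3)*(a^2 - 7*a + 10) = (a - 5)*(a + 3)*(a - 2)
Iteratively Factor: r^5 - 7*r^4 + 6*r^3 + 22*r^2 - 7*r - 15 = (r - 3)*(r^4 - 4*r^3 - 6*r^2 + 4*r + 5) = (r - 3)*(r - 1)*(r^3 - 3*r^2 - 9*r - 5) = (r - 5)*(r - 3)*(r - 1)*(r^2 + 2*r + 1) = (r - 5)*(r - 3)*(r - 1)*(r + 1)*(r + 1)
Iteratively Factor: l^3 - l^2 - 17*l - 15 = (l + 3)*(l^2 - 4*l - 5) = (l - 5)*(l + 3)*(l + 1)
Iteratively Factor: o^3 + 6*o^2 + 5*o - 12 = (o + 3)*(o^2 + 3*o - 4) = (o - 1)*(o + 3)*(o + 4)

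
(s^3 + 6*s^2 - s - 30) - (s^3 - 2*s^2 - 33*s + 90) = 8*s^2 + 32*s - 120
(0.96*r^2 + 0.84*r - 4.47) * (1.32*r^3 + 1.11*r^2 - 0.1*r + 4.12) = 1.2672*r^5 + 2.1744*r^4 - 5.064*r^3 - 1.0905*r^2 + 3.9078*r - 18.4164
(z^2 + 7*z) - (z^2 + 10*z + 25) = -3*z - 25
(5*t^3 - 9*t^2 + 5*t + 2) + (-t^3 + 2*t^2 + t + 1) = 4*t^3 - 7*t^2 + 6*t + 3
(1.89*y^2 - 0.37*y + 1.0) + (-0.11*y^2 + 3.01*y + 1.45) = 1.78*y^2 + 2.64*y + 2.45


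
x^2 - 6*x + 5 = (x - 5)*(x - 1)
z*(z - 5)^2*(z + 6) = z^4 - 4*z^3 - 35*z^2 + 150*z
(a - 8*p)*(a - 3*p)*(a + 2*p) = a^3 - 9*a^2*p + 2*a*p^2 + 48*p^3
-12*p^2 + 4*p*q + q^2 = (-2*p + q)*(6*p + q)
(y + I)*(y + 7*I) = y^2 + 8*I*y - 7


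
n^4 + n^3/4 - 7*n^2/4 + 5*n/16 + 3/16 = (n - 1)*(n - 1/2)*(n + 1/4)*(n + 3/2)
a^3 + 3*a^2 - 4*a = a*(a - 1)*(a + 4)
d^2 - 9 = (d - 3)*(d + 3)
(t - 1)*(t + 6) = t^2 + 5*t - 6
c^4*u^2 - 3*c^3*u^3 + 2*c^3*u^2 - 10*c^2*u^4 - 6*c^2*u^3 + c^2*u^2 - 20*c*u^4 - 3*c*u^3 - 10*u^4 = (c - 5*u)*(c + 2*u)*(c*u + u)^2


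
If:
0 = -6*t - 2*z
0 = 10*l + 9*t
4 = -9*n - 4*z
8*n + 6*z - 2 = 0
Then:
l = 15/22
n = -16/11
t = -25/33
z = 25/11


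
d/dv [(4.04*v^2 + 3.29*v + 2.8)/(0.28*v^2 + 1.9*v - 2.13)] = (6.7548*v^2 - 18.7784*v - 12.3277)/(0.0784*v^4 + 1.064*v^3 + 2.4172*v^2 - 8.094*v + 4.5369)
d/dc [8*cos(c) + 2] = -8*sin(c)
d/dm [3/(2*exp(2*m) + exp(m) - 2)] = (-12*exp(m) - 3)*exp(m)/(2*exp(2*m) + exp(m) - 2)^2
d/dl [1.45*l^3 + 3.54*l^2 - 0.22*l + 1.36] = 4.35*l^2 + 7.08*l - 0.22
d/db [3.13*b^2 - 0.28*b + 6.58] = 6.26*b - 0.28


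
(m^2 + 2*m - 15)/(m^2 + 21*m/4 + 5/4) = 4*(m - 3)/(4*m + 1)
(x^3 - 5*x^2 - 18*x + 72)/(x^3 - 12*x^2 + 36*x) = (x^2 + x - 12)/(x*(x - 6))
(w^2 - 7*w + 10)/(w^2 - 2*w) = (w - 5)/w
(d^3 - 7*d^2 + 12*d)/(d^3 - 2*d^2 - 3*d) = (d - 4)/(d + 1)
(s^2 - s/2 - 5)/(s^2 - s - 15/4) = 2*(s + 2)/(2*s + 3)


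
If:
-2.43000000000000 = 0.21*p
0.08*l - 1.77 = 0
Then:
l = 22.12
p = -11.57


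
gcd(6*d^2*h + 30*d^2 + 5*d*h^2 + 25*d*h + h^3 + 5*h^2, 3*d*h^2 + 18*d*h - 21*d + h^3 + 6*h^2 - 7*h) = 3*d + h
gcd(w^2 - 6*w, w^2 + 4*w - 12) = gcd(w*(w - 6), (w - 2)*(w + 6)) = 1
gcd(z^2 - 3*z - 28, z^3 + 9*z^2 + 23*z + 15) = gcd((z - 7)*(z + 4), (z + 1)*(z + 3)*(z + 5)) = 1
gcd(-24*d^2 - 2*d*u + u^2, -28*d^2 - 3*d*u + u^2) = 4*d + u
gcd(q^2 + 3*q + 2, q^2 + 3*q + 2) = q^2 + 3*q + 2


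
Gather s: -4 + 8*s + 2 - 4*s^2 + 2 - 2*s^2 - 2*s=-6*s^2 + 6*s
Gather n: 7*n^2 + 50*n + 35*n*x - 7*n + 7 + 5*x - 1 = 7*n^2 + n*(35*x + 43) + 5*x + 6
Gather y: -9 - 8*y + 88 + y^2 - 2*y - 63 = y^2 - 10*y + 16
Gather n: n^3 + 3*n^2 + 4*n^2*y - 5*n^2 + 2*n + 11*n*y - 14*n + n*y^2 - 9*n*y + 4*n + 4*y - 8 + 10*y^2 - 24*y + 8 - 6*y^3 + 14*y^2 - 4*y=n^3 + n^2*(4*y - 2) + n*(y^2 + 2*y - 8) - 6*y^3 + 24*y^2 - 24*y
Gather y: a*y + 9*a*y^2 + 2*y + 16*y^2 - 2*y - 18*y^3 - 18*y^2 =a*y - 18*y^3 + y^2*(9*a - 2)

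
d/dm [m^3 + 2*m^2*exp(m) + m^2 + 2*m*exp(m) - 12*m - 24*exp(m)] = 2*m^2*exp(m) + 3*m^2 + 6*m*exp(m) + 2*m - 22*exp(m) - 12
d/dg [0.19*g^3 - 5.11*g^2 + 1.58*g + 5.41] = 0.57*g^2 - 10.22*g + 1.58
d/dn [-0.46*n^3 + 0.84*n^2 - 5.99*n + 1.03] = -1.38*n^2 + 1.68*n - 5.99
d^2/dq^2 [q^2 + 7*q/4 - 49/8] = 2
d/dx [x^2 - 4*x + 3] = 2*x - 4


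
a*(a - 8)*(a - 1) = a^3 - 9*a^2 + 8*a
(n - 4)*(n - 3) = n^2 - 7*n + 12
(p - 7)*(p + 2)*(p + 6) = p^3 + p^2 - 44*p - 84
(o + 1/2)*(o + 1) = o^2 + 3*o/2 + 1/2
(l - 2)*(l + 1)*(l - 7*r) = l^3 - 7*l^2*r - l^2 + 7*l*r - 2*l + 14*r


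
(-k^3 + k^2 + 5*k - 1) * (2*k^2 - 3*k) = -2*k^5 + 5*k^4 + 7*k^3 - 17*k^2 + 3*k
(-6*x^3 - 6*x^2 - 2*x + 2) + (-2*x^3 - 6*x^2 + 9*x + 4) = -8*x^3 - 12*x^2 + 7*x + 6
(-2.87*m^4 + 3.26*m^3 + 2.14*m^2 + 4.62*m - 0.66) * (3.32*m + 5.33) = -9.5284*m^5 - 4.4739*m^4 + 24.4806*m^3 + 26.7446*m^2 + 22.4334*m - 3.5178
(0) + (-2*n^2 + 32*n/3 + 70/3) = -2*n^2 + 32*n/3 + 70/3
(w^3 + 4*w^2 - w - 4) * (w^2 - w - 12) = w^5 + 3*w^4 - 17*w^3 - 51*w^2 + 16*w + 48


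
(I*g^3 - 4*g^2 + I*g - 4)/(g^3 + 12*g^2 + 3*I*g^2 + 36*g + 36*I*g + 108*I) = (I*g^3 - 4*g^2 + I*g - 4)/(g^3 + 3*g^2*(4 + I) + 36*g*(1 + I) + 108*I)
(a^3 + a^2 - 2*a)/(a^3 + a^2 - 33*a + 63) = a*(a^2 + a - 2)/(a^3 + a^2 - 33*a + 63)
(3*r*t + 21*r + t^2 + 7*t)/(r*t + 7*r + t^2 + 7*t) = (3*r + t)/(r + t)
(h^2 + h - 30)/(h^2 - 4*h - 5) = (h + 6)/(h + 1)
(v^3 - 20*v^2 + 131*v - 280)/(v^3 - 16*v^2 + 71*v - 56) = (v - 5)/(v - 1)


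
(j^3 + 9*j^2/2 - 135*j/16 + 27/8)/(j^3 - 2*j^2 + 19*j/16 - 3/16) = (4*j^2 + 21*j - 18)/(4*j^2 - 5*j + 1)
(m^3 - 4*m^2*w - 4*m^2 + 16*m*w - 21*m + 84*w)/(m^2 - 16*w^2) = (m^2 - 4*m - 21)/(m + 4*w)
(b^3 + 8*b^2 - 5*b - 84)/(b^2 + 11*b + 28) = b - 3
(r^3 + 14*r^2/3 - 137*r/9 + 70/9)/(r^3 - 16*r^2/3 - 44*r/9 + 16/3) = (3*r^2 + 16*r - 35)/(3*r^2 - 14*r - 24)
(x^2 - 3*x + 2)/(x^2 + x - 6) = (x - 1)/(x + 3)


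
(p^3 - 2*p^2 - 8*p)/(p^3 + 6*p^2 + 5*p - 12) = p*(p^2 - 2*p - 8)/(p^3 + 6*p^2 + 5*p - 12)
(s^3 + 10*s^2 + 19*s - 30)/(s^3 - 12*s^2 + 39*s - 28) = (s^2 + 11*s + 30)/(s^2 - 11*s + 28)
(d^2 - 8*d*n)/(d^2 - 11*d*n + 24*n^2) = d/(d - 3*n)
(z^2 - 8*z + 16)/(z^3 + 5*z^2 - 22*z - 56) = (z - 4)/(z^2 + 9*z + 14)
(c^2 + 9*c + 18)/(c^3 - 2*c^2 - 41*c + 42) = (c + 3)/(c^2 - 8*c + 7)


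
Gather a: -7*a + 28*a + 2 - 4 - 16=21*a - 18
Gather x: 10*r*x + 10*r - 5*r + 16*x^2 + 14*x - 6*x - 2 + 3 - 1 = 5*r + 16*x^2 + x*(10*r + 8)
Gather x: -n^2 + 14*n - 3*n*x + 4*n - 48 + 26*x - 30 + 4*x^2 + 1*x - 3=-n^2 + 18*n + 4*x^2 + x*(27 - 3*n) - 81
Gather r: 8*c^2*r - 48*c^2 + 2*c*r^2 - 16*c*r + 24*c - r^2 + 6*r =-48*c^2 + 24*c + r^2*(2*c - 1) + r*(8*c^2 - 16*c + 6)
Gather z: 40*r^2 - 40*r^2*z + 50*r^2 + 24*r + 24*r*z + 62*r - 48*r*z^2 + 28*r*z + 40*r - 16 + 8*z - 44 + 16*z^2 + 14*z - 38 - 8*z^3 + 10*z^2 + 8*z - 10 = 90*r^2 + 126*r - 8*z^3 + z^2*(26 - 48*r) + z*(-40*r^2 + 52*r + 30) - 108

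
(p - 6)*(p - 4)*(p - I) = p^3 - 10*p^2 - I*p^2 + 24*p + 10*I*p - 24*I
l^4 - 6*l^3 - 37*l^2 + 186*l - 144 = (l - 8)*(l - 3)*(l - 1)*(l + 6)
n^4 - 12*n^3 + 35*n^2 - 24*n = n*(n - 8)*(n - 3)*(n - 1)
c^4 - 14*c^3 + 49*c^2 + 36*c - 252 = (c - 7)*(c - 6)*(c - 3)*(c + 2)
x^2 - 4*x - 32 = (x - 8)*(x + 4)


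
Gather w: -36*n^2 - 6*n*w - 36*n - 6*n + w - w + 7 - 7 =-36*n^2 - 6*n*w - 42*n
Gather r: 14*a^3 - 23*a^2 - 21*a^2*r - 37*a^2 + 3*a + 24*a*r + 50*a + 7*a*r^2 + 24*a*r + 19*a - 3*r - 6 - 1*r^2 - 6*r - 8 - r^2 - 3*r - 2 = 14*a^3 - 60*a^2 + 72*a + r^2*(7*a - 2) + r*(-21*a^2 + 48*a - 12) - 16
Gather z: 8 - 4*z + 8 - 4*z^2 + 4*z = 16 - 4*z^2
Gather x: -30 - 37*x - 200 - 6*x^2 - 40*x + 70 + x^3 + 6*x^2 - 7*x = x^3 - 84*x - 160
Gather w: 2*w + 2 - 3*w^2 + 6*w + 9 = -3*w^2 + 8*w + 11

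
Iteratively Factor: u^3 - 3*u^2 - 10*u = (u - 5)*(u^2 + 2*u) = (u - 5)*(u + 2)*(u)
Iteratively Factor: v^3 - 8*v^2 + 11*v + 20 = (v + 1)*(v^2 - 9*v + 20) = (v - 4)*(v + 1)*(v - 5)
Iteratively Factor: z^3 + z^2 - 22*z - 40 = (z + 2)*(z^2 - z - 20) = (z - 5)*(z + 2)*(z + 4)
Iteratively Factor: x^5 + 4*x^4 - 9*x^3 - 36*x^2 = (x + 3)*(x^4 + x^3 - 12*x^2) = x*(x + 3)*(x^3 + x^2 - 12*x) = x*(x - 3)*(x + 3)*(x^2 + 4*x) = x*(x - 3)*(x + 3)*(x + 4)*(x)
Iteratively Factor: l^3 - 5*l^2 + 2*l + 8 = (l + 1)*(l^2 - 6*l + 8) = (l - 4)*(l + 1)*(l - 2)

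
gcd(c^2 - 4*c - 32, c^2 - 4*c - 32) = c^2 - 4*c - 32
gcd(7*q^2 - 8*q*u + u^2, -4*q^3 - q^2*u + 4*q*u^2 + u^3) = q - u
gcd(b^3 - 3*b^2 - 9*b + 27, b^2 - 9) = b^2 - 9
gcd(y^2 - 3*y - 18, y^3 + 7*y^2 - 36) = y + 3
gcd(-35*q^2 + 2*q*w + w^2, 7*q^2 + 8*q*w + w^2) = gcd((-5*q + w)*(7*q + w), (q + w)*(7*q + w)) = 7*q + w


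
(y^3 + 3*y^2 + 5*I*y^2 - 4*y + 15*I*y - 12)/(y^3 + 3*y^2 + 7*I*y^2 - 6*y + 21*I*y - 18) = (y + 4*I)/(y + 6*I)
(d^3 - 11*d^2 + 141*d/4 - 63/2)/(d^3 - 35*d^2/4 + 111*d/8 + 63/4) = 2*(2*d - 3)/(4*d + 3)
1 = 1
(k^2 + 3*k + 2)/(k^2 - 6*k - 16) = (k + 1)/(k - 8)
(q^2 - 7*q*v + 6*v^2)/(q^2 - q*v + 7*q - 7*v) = (q - 6*v)/(q + 7)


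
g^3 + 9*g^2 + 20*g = g*(g + 4)*(g + 5)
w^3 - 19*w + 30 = (w - 3)*(w - 2)*(w + 5)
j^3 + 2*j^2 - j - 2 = (j - 1)*(j + 1)*(j + 2)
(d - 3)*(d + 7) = d^2 + 4*d - 21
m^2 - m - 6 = (m - 3)*(m + 2)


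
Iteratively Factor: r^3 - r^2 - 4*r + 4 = (r + 2)*(r^2 - 3*r + 2) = (r - 2)*(r + 2)*(r - 1)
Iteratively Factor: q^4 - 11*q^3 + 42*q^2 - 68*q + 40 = (q - 2)*(q^3 - 9*q^2 + 24*q - 20) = (q - 2)^2*(q^2 - 7*q + 10) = (q - 2)^3*(q - 5)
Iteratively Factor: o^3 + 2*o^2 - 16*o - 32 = (o + 2)*(o^2 - 16) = (o - 4)*(o + 2)*(o + 4)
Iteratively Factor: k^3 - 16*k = (k)*(k^2 - 16) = k*(k + 4)*(k - 4)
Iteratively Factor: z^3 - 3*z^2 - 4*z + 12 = (z + 2)*(z^2 - 5*z + 6) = (z - 3)*(z + 2)*(z - 2)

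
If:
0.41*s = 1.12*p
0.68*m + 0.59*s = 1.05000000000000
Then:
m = 1.54411764705882 - 0.867647058823529*s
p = 0.366071428571429*s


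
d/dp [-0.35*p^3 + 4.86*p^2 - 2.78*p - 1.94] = -1.05*p^2 + 9.72*p - 2.78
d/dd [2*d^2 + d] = 4*d + 1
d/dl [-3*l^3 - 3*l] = -9*l^2 - 3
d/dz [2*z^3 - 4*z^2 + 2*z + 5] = 6*z^2 - 8*z + 2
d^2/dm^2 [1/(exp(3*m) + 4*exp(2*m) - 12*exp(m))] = ((-9*exp(2*m) - 16*exp(m) + 12)*(exp(2*m) + 4*exp(m) - 12) + 2*(3*exp(2*m) + 8*exp(m) - 12)^2)*exp(-m)/(exp(2*m) + 4*exp(m) - 12)^3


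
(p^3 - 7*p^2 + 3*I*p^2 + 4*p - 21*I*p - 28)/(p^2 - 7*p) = p + 3*I + 4/p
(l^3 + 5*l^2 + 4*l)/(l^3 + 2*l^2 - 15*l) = (l^2 + 5*l + 4)/(l^2 + 2*l - 15)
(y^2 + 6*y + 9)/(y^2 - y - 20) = (y^2 + 6*y + 9)/(y^2 - y - 20)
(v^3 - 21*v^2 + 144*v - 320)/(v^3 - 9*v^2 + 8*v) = (v^2 - 13*v + 40)/(v*(v - 1))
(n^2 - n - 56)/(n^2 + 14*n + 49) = (n - 8)/(n + 7)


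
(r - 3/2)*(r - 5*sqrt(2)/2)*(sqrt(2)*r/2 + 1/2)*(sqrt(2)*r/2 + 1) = r^4/2 - 3*r^3/4 - sqrt(2)*r^3/2 - 13*r^2/4 + 3*sqrt(2)*r^2/4 - 5*sqrt(2)*r/4 + 39*r/8 + 15*sqrt(2)/8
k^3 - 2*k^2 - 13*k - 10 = (k - 5)*(k + 1)*(k + 2)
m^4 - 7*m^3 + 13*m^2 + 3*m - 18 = (m - 3)^2*(m - 2)*(m + 1)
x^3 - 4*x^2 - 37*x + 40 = (x - 8)*(x - 1)*(x + 5)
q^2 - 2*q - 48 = (q - 8)*(q + 6)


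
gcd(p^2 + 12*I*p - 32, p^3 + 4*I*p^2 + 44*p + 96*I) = p + 8*I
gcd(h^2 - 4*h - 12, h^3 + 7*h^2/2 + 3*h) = h + 2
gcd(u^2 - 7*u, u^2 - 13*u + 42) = u - 7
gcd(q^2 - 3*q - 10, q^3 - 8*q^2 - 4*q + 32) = q + 2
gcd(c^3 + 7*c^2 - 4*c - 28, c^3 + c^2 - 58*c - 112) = c^2 + 9*c + 14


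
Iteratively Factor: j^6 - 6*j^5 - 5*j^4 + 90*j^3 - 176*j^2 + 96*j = (j)*(j^5 - 6*j^4 - 5*j^3 + 90*j^2 - 176*j + 96) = j*(j - 4)*(j^4 - 2*j^3 - 13*j^2 + 38*j - 24) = j*(j - 4)*(j - 1)*(j^3 - j^2 - 14*j + 24) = j*(j - 4)*(j - 3)*(j - 1)*(j^2 + 2*j - 8) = j*(j - 4)*(j - 3)*(j - 2)*(j - 1)*(j + 4)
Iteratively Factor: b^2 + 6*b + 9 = (b + 3)*(b + 3)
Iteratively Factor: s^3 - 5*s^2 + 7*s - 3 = (s - 1)*(s^2 - 4*s + 3) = (s - 3)*(s - 1)*(s - 1)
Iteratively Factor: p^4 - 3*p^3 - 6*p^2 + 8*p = (p + 2)*(p^3 - 5*p^2 + 4*p) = (p - 1)*(p + 2)*(p^2 - 4*p) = p*(p - 1)*(p + 2)*(p - 4)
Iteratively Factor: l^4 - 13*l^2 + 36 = (l - 3)*(l^3 + 3*l^2 - 4*l - 12) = (l - 3)*(l + 2)*(l^2 + l - 6) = (l - 3)*(l - 2)*(l + 2)*(l + 3)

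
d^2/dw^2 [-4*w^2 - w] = -8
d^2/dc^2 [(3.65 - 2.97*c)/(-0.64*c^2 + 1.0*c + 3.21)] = ((10.612 - 11.4048*c)*(-0.64*c^2 + 1.0*c + 3.21) - (1.28*c - 1.0)*(2.56*c - 2.0)*(2.97*c - 3.65))/(-0.64*c^2 + 1.0*c + 3.21)^3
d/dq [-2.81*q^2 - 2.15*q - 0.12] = -5.62*q - 2.15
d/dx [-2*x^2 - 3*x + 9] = -4*x - 3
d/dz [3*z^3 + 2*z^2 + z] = 9*z^2 + 4*z + 1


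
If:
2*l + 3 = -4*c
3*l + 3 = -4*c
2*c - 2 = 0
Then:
No Solution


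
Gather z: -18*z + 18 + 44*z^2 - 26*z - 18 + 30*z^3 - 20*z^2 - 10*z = 30*z^3 + 24*z^2 - 54*z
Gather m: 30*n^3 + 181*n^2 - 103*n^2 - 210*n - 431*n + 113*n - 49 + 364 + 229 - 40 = 30*n^3 + 78*n^2 - 528*n + 504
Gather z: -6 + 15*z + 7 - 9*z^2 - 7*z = -9*z^2 + 8*z + 1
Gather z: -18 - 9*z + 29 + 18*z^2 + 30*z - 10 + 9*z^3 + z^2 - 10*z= 9*z^3 + 19*z^2 + 11*z + 1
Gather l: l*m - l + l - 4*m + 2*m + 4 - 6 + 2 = l*m - 2*m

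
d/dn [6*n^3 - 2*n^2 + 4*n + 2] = 18*n^2 - 4*n + 4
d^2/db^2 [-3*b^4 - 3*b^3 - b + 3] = 18*b*(-2*b - 1)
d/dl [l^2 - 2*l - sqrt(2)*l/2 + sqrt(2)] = 2*l - 2 - sqrt(2)/2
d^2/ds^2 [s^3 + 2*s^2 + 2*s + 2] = 6*s + 4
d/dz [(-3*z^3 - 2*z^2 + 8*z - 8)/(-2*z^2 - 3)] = (6*z^4 + 43*z^2 - 20*z - 24)/(4*z^4 + 12*z^2 + 9)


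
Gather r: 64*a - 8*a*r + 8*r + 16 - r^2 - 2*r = 64*a - r^2 + r*(6 - 8*a) + 16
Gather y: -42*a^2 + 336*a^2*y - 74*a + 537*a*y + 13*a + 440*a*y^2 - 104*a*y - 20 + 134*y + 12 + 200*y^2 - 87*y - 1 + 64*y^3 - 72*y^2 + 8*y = -42*a^2 - 61*a + 64*y^3 + y^2*(440*a + 128) + y*(336*a^2 + 433*a + 55) - 9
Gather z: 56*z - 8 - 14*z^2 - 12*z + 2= -14*z^2 + 44*z - 6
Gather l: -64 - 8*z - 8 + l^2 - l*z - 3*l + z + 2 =l^2 + l*(-z - 3) - 7*z - 70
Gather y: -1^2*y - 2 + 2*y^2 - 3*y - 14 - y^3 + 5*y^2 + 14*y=-y^3 + 7*y^2 + 10*y - 16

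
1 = 1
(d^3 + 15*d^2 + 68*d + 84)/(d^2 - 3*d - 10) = (d^2 + 13*d + 42)/(d - 5)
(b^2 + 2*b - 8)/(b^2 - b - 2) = (b + 4)/(b + 1)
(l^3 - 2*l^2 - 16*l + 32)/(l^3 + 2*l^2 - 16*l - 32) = (l - 2)/(l + 2)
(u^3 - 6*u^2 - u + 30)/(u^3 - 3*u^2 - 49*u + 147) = (u^2 - 3*u - 10)/(u^2 - 49)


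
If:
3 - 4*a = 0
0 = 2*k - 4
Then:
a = 3/4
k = 2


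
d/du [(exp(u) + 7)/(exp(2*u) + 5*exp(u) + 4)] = (-(exp(u) + 7)*(2*exp(u) + 5) + exp(2*u) + 5*exp(u) + 4)*exp(u)/(exp(2*u) + 5*exp(u) + 4)^2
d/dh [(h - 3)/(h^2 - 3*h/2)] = 2*(-2*h^2 + 12*h - 9)/(h^2*(4*h^2 - 12*h + 9))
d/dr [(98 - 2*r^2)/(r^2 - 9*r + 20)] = 6*(3*r^2 - 46*r + 147)/(r^4 - 18*r^3 + 121*r^2 - 360*r + 400)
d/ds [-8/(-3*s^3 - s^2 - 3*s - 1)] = 8*(-9*s^2 - 2*s - 3)/(3*s^3 + s^2 + 3*s + 1)^2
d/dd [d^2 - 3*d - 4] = 2*d - 3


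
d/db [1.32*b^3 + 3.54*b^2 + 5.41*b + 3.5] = 3.96*b^2 + 7.08*b + 5.41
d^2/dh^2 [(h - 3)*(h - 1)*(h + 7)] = 6*h + 6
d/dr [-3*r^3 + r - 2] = 1 - 9*r^2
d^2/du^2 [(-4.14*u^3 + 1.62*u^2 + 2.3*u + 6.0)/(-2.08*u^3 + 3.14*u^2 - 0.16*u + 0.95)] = (5.6843418860808e-14*u^7 + 40.0608000000001*u^6 - 67.9710720000001*u^5 - 119.967744*u^4 + 512.241192*u^3 - 396.24492*u^2 + 10.5339*u + 31.8655)/(8.998912*u^9 - 40.754688*u^8 + 63.600576*u^7 - 49.559336*u^6 + 42.120192*u^5 - 30.237972*u^4 + 8.499376*u^3 - 8.57451*u^2 + 0.4332*u - 0.857375)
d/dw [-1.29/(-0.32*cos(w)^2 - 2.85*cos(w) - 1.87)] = (0.8256*cos(w) + 3.6765)*sin(w)/(0.32*cos(w)^2 + 2.85*cos(w) + 1.87)^2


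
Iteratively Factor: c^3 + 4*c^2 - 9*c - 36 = (c + 3)*(c^2 + c - 12) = (c - 3)*(c + 3)*(c + 4)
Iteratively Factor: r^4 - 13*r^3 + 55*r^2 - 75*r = (r - 5)*(r^3 - 8*r^2 + 15*r) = (r - 5)*(r - 3)*(r^2 - 5*r) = (r - 5)^2*(r - 3)*(r)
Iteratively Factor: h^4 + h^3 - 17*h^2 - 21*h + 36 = (h + 3)*(h^3 - 2*h^2 - 11*h + 12) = (h - 1)*(h + 3)*(h^2 - h - 12) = (h - 1)*(h + 3)^2*(h - 4)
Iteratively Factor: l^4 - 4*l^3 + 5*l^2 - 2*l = (l)*(l^3 - 4*l^2 + 5*l - 2) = l*(l - 1)*(l^2 - 3*l + 2) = l*(l - 1)^2*(l - 2)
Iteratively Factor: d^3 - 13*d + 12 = (d - 3)*(d^2 + 3*d - 4) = (d - 3)*(d + 4)*(d - 1)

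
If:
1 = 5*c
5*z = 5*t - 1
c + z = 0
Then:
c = 1/5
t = 0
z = -1/5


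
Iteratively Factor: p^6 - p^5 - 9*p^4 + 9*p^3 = (p - 3)*(p^5 + 2*p^4 - 3*p^3) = p*(p - 3)*(p^4 + 2*p^3 - 3*p^2) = p^2*(p - 3)*(p^3 + 2*p^2 - 3*p) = p^2*(p - 3)*(p + 3)*(p^2 - p) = p^2*(p - 3)*(p - 1)*(p + 3)*(p)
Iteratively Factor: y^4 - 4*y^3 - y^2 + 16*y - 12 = (y + 2)*(y^3 - 6*y^2 + 11*y - 6) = (y - 2)*(y + 2)*(y^2 - 4*y + 3) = (y - 2)*(y - 1)*(y + 2)*(y - 3)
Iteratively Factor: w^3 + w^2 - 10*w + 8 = (w - 1)*(w^2 + 2*w - 8) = (w - 2)*(w - 1)*(w + 4)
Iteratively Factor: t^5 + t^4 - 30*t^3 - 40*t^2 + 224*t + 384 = (t + 3)*(t^4 - 2*t^3 - 24*t^2 + 32*t + 128) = (t + 3)*(t + 4)*(t^3 - 6*t^2 + 32) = (t - 4)*(t + 3)*(t + 4)*(t^2 - 2*t - 8) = (t - 4)*(t + 2)*(t + 3)*(t + 4)*(t - 4)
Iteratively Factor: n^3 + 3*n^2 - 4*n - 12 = (n + 2)*(n^2 + n - 6) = (n - 2)*(n + 2)*(n + 3)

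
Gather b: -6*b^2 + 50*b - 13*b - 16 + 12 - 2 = -6*b^2 + 37*b - 6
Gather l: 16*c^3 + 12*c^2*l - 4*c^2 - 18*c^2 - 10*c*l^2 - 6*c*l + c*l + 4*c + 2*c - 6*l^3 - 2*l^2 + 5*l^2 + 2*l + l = 16*c^3 - 22*c^2 + 6*c - 6*l^3 + l^2*(3 - 10*c) + l*(12*c^2 - 5*c + 3)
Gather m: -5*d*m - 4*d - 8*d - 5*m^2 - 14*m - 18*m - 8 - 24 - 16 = -12*d - 5*m^2 + m*(-5*d - 32) - 48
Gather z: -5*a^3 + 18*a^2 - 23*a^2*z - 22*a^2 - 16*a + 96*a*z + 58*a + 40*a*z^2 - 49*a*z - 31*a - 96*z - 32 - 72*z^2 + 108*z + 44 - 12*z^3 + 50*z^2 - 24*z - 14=-5*a^3 - 4*a^2 + 11*a - 12*z^3 + z^2*(40*a - 22) + z*(-23*a^2 + 47*a - 12) - 2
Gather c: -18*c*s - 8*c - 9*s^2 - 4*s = c*(-18*s - 8) - 9*s^2 - 4*s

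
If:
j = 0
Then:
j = 0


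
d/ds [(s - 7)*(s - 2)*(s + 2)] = 3*s^2 - 14*s - 4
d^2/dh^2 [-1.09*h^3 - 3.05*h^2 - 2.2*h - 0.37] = -6.54*h - 6.1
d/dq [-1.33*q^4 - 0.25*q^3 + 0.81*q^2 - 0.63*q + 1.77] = -5.32*q^3 - 0.75*q^2 + 1.62*q - 0.63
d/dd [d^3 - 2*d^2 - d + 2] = 3*d^2 - 4*d - 1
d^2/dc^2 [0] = 0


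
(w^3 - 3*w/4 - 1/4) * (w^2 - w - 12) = w^5 - w^4 - 51*w^3/4 + w^2/2 + 37*w/4 + 3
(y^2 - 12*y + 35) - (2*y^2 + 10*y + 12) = -y^2 - 22*y + 23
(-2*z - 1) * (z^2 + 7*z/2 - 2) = -2*z^3 - 8*z^2 + z/2 + 2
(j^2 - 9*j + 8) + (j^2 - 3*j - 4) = 2*j^2 - 12*j + 4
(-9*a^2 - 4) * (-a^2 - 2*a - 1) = 9*a^4 + 18*a^3 + 13*a^2 + 8*a + 4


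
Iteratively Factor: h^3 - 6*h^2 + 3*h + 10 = (h + 1)*(h^2 - 7*h + 10) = (h - 5)*(h + 1)*(h - 2)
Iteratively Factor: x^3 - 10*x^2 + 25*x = (x)*(x^2 - 10*x + 25) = x*(x - 5)*(x - 5)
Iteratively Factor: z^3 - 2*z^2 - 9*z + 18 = (z + 3)*(z^2 - 5*z + 6) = (z - 2)*(z + 3)*(z - 3)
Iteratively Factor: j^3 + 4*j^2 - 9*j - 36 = (j - 3)*(j^2 + 7*j + 12) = (j - 3)*(j + 4)*(j + 3)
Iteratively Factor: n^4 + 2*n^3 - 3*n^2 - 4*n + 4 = (n - 1)*(n^3 + 3*n^2 - 4) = (n - 1)*(n + 2)*(n^2 + n - 2) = (n - 1)*(n + 2)^2*(n - 1)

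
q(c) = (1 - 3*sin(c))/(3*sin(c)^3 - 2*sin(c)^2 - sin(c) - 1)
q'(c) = (1 - 3*sin(c))*(-9*sin(c)^2*cos(c) + 4*sin(c)*cos(c) + cos(c))/(3*sin(c)^3 - 2*sin(c)^2 - sin(c) - 1)^2 - 3*cos(c)/(3*sin(c)^3 - 2*sin(c)^2 - sin(c) - 1)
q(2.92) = -0.27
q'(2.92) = -2.57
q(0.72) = 0.59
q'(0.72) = 1.42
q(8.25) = 1.39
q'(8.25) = -2.17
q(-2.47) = -1.53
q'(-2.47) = 1.92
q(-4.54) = 1.85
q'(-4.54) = -1.62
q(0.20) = -0.32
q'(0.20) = 2.71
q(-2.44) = -1.47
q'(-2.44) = 1.86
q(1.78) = 1.78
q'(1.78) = -1.84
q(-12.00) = 0.37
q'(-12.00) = 1.43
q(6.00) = -1.95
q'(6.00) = 1.43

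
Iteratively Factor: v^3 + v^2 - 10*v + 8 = (v - 2)*(v^2 + 3*v - 4) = (v - 2)*(v - 1)*(v + 4)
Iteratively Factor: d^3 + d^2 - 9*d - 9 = (d + 1)*(d^2 - 9) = (d - 3)*(d + 1)*(d + 3)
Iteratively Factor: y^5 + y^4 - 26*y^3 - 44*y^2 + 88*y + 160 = (y + 2)*(y^4 - y^3 - 24*y^2 + 4*y + 80) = (y + 2)^2*(y^3 - 3*y^2 - 18*y + 40) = (y - 2)*(y + 2)^2*(y^2 - y - 20) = (y - 5)*(y - 2)*(y + 2)^2*(y + 4)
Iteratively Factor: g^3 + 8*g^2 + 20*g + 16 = (g + 2)*(g^2 + 6*g + 8) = (g + 2)^2*(g + 4)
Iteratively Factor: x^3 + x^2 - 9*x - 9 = (x + 3)*(x^2 - 2*x - 3) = (x + 1)*(x + 3)*(x - 3)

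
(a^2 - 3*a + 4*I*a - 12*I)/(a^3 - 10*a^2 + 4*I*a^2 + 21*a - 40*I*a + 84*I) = 1/(a - 7)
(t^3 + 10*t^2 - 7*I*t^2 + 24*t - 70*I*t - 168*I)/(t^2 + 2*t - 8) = (t^2 + t*(6 - 7*I) - 42*I)/(t - 2)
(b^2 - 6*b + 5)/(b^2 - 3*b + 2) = (b - 5)/(b - 2)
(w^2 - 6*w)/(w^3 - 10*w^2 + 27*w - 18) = w/(w^2 - 4*w + 3)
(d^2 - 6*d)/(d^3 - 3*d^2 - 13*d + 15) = d*(d - 6)/(d^3 - 3*d^2 - 13*d + 15)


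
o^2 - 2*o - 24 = (o - 6)*(o + 4)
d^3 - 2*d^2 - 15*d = d*(d - 5)*(d + 3)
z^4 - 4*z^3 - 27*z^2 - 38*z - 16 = (z - 8)*(z + 1)^2*(z + 2)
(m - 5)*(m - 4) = m^2 - 9*m + 20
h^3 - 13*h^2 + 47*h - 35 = (h - 7)*(h - 5)*(h - 1)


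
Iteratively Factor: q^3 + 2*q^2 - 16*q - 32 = (q + 4)*(q^2 - 2*q - 8) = (q - 4)*(q + 4)*(q + 2)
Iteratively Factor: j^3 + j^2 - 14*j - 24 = (j + 3)*(j^2 - 2*j - 8) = (j - 4)*(j + 3)*(j + 2)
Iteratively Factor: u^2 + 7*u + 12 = (u + 3)*(u + 4)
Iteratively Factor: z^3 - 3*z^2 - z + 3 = (z + 1)*(z^2 - 4*z + 3) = (z - 1)*(z + 1)*(z - 3)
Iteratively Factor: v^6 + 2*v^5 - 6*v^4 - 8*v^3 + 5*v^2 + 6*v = (v)*(v^5 + 2*v^4 - 6*v^3 - 8*v^2 + 5*v + 6) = v*(v - 2)*(v^4 + 4*v^3 + 2*v^2 - 4*v - 3) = v*(v - 2)*(v + 1)*(v^3 + 3*v^2 - v - 3) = v*(v - 2)*(v + 1)*(v + 3)*(v^2 - 1) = v*(v - 2)*(v - 1)*(v + 1)*(v + 3)*(v + 1)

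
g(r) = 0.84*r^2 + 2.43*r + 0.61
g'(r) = 1.68*r + 2.43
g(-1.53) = -1.14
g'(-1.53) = -0.14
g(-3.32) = 1.80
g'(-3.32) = -3.15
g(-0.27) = 0.02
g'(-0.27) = 1.98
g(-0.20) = 0.16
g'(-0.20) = 2.09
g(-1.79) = -1.05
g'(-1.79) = -0.58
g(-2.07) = -0.82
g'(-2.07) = -1.05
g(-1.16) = -1.08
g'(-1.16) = 0.48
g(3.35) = 18.18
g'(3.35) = 8.06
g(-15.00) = 153.16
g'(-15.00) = -22.77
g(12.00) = 150.73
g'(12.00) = 22.59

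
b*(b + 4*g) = b^2 + 4*b*g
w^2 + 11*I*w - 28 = (w + 4*I)*(w + 7*I)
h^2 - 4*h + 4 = (h - 2)^2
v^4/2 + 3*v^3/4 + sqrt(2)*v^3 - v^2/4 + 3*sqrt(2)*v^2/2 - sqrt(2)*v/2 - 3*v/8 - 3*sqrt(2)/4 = (v/2 + sqrt(2))*(v + 3/2)*(v - sqrt(2)/2)*(v + sqrt(2)/2)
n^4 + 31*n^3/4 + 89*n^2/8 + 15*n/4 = n*(n + 1/2)*(n + 5/4)*(n + 6)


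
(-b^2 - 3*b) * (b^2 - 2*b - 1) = -b^4 - b^3 + 7*b^2 + 3*b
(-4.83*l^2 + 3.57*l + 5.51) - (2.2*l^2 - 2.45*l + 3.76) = -7.03*l^2 + 6.02*l + 1.75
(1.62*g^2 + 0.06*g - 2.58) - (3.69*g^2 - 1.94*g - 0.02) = -2.07*g^2 + 2.0*g - 2.56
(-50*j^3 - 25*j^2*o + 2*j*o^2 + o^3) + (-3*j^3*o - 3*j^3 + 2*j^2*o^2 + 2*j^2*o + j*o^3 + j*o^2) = -3*j^3*o - 53*j^3 + 2*j^2*o^2 - 23*j^2*o + j*o^3 + 3*j*o^2 + o^3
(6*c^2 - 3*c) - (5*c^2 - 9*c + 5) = c^2 + 6*c - 5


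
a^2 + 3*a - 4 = (a - 1)*(a + 4)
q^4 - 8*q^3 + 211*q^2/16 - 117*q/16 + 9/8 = (q - 6)*(q - 1)*(q - 3/4)*(q - 1/4)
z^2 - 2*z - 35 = (z - 7)*(z + 5)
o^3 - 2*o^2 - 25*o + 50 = (o - 5)*(o - 2)*(o + 5)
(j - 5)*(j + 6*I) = j^2 - 5*j + 6*I*j - 30*I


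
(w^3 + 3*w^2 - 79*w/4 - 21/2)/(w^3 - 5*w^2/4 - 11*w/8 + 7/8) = 2*(4*w^3 + 12*w^2 - 79*w - 42)/(8*w^3 - 10*w^2 - 11*w + 7)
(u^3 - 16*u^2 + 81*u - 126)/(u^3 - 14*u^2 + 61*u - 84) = (u - 6)/(u - 4)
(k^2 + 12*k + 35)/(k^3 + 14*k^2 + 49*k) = (k + 5)/(k*(k + 7))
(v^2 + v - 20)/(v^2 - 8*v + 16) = (v + 5)/(v - 4)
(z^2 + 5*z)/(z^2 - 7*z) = (z + 5)/(z - 7)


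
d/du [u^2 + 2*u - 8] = 2*u + 2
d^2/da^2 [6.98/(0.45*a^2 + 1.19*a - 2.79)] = (-2.8269*a^2 - 7.47558*a + 6.98*(0.9*a + 1.19)*(1.8*a + 2.38) + 17.52678)/(0.45*a^2 + 1.19*a - 2.79)^3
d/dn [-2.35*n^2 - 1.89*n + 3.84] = -4.7*n - 1.89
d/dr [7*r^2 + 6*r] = 14*r + 6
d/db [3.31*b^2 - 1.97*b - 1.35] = 6.62*b - 1.97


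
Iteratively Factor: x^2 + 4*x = (x + 4)*(x)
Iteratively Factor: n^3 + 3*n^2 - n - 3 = (n + 1)*(n^2 + 2*n - 3) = (n - 1)*(n + 1)*(n + 3)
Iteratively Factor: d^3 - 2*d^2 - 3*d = (d)*(d^2 - 2*d - 3) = d*(d - 3)*(d + 1)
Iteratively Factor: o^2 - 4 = (o + 2)*(o - 2)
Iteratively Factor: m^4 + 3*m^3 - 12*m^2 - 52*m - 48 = (m - 4)*(m^3 + 7*m^2 + 16*m + 12) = (m - 4)*(m + 3)*(m^2 + 4*m + 4) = (m - 4)*(m + 2)*(m + 3)*(m + 2)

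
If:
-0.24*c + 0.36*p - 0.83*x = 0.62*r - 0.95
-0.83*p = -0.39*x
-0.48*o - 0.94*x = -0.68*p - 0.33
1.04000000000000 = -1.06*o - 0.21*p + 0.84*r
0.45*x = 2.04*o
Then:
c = -0.96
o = 0.10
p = 0.21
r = 1.42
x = 0.45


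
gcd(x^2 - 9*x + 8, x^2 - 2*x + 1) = x - 1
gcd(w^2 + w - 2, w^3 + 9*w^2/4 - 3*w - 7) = w + 2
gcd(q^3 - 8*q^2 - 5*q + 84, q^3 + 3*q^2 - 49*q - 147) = q^2 - 4*q - 21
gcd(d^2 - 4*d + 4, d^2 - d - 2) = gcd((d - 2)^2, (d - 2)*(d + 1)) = d - 2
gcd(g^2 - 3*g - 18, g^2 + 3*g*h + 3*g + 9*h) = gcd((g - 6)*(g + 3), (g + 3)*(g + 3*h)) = g + 3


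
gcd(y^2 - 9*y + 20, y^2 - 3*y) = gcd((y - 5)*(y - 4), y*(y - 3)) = 1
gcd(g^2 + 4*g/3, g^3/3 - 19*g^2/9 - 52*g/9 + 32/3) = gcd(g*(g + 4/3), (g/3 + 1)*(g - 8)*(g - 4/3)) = 1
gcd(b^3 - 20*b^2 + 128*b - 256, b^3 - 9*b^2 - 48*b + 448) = b^2 - 16*b + 64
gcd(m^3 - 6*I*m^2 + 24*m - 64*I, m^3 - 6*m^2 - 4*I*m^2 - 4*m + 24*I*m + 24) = m - 2*I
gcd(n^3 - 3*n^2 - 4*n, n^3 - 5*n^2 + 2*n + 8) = n^2 - 3*n - 4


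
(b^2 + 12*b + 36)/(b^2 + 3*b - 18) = (b + 6)/(b - 3)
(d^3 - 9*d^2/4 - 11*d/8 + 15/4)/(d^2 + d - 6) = (d^2 - d/4 - 15/8)/(d + 3)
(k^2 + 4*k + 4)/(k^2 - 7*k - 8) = (k^2 + 4*k + 4)/(k^2 - 7*k - 8)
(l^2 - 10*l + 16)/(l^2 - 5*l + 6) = (l - 8)/(l - 3)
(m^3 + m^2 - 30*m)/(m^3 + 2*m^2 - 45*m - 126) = m*(m - 5)/(m^2 - 4*m - 21)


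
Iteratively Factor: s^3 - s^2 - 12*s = (s + 3)*(s^2 - 4*s) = s*(s + 3)*(s - 4)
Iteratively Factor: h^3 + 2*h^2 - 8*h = (h)*(h^2 + 2*h - 8) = h*(h + 4)*(h - 2)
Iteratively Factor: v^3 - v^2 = (v)*(v^2 - v) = v^2*(v - 1)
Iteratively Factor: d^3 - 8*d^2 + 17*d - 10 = (d - 1)*(d^2 - 7*d + 10) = (d - 2)*(d - 1)*(d - 5)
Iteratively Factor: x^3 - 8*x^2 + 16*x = (x - 4)*(x^2 - 4*x) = x*(x - 4)*(x - 4)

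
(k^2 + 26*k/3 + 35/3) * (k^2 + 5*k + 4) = k^4 + 41*k^3/3 + 59*k^2 + 93*k + 140/3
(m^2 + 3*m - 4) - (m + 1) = m^2 + 2*m - 5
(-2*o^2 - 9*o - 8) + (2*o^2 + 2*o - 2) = -7*o - 10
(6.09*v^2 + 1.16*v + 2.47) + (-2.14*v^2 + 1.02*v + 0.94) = 3.95*v^2 + 2.18*v + 3.41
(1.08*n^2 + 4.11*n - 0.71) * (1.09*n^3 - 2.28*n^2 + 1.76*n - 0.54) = 1.1772*n^5 + 2.0175*n^4 - 8.2439*n^3 + 8.2692*n^2 - 3.469*n + 0.3834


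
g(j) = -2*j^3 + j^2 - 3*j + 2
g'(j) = -6*j^2 + 2*j - 3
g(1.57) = -7.98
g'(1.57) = -14.65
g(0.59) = 0.17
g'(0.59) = -3.91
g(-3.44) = 105.57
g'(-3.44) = -80.88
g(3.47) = -79.93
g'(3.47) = -68.31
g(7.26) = -732.39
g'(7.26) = -304.73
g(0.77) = -0.63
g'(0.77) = -5.02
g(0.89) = -1.29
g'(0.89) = -5.97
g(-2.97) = 72.13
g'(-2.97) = -61.87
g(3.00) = -52.00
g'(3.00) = -51.00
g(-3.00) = 74.00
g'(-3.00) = -63.00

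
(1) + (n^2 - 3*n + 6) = n^2 - 3*n + 7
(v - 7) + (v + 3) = 2*v - 4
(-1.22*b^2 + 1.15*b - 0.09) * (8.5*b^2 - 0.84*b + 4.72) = -10.37*b^4 + 10.7998*b^3 - 7.4894*b^2 + 5.5036*b - 0.4248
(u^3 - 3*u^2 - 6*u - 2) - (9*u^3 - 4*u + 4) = -8*u^3 - 3*u^2 - 2*u - 6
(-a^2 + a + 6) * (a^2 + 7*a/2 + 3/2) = -a^4 - 5*a^3/2 + 8*a^2 + 45*a/2 + 9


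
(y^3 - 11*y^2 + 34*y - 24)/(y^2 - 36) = (y^2 - 5*y + 4)/(y + 6)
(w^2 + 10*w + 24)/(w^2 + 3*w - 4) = (w + 6)/(w - 1)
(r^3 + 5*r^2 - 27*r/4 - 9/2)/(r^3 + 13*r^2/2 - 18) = (r + 1/2)/(r + 2)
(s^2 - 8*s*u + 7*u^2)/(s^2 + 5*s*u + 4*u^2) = (s^2 - 8*s*u + 7*u^2)/(s^2 + 5*s*u + 4*u^2)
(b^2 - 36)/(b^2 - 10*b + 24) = (b + 6)/(b - 4)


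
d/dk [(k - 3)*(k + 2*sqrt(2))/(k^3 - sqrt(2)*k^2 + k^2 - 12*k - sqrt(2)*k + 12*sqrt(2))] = (-k^2 - 4*sqrt(2)*k - 12*sqrt(2) + 4)/(k^4 - 2*sqrt(2)*k^3 + 8*k^3 - 16*sqrt(2)*k^2 + 18*k^2 - 32*sqrt(2)*k + 16*k + 32)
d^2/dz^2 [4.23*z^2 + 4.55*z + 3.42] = 8.46000000000000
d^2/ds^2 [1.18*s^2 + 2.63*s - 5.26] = 2.36000000000000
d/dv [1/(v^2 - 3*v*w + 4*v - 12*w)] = (-2*v + 3*w - 4)/(v^2 - 3*v*w + 4*v - 12*w)^2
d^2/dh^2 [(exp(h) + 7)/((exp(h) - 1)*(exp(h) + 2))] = (exp(4*h) + 27*exp(3*h) + 33*exp(2*h) + 65*exp(h) + 18)*exp(h)/(exp(6*h) + 3*exp(5*h) - 3*exp(4*h) - 11*exp(3*h) + 6*exp(2*h) + 12*exp(h) - 8)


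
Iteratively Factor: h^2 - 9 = (h - 3)*(h + 3)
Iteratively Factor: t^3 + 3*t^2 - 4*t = (t)*(t^2 + 3*t - 4) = t*(t + 4)*(t - 1)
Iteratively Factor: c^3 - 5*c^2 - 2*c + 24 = (c - 3)*(c^2 - 2*c - 8) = (c - 4)*(c - 3)*(c + 2)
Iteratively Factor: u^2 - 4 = (u - 2)*(u + 2)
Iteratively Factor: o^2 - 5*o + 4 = (o - 4)*(o - 1)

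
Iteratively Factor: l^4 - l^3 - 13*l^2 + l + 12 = (l - 4)*(l^3 + 3*l^2 - l - 3) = (l - 4)*(l - 1)*(l^2 + 4*l + 3) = (l - 4)*(l - 1)*(l + 1)*(l + 3)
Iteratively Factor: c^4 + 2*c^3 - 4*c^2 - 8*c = (c + 2)*(c^3 - 4*c) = (c + 2)^2*(c^2 - 2*c) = (c - 2)*(c + 2)^2*(c)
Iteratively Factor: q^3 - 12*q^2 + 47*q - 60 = (q - 5)*(q^2 - 7*q + 12) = (q - 5)*(q - 3)*(q - 4)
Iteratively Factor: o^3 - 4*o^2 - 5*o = (o)*(o^2 - 4*o - 5) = o*(o + 1)*(o - 5)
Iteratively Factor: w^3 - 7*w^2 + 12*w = (w - 4)*(w^2 - 3*w) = w*(w - 4)*(w - 3)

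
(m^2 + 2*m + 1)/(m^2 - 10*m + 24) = (m^2 + 2*m + 1)/(m^2 - 10*m + 24)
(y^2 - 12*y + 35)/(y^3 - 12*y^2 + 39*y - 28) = (y - 5)/(y^2 - 5*y + 4)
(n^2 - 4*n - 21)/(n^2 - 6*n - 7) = (n + 3)/(n + 1)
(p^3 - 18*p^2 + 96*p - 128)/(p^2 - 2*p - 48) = (p^2 - 10*p + 16)/(p + 6)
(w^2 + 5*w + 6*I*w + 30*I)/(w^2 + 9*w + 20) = (w + 6*I)/(w + 4)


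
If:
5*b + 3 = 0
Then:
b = -3/5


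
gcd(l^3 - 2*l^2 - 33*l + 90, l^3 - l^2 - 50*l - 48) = l + 6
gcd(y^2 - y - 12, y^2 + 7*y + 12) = y + 3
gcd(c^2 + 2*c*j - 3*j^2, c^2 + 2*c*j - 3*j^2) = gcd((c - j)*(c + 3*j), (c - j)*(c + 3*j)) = c^2 + 2*c*j - 3*j^2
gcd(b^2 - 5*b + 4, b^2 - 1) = b - 1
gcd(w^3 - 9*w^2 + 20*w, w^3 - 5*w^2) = w^2 - 5*w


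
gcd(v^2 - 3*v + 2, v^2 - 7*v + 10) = v - 2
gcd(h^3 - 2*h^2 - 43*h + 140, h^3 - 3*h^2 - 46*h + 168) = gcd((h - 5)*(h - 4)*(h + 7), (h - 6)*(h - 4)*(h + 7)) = h^2 + 3*h - 28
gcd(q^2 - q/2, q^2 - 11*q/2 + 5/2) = q - 1/2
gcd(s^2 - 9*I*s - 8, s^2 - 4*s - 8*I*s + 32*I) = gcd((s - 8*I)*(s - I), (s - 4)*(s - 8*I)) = s - 8*I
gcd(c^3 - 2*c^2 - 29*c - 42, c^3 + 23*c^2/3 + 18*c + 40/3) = c + 2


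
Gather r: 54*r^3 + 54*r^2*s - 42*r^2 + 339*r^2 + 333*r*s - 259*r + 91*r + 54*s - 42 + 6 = 54*r^3 + r^2*(54*s + 297) + r*(333*s - 168) + 54*s - 36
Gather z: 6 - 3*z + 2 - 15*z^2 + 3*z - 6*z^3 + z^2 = -6*z^3 - 14*z^2 + 8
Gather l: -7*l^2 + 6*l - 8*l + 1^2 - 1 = -7*l^2 - 2*l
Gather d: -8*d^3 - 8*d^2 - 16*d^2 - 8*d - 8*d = -8*d^3 - 24*d^2 - 16*d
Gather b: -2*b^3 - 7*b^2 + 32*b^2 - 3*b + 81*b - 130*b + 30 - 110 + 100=-2*b^3 + 25*b^2 - 52*b + 20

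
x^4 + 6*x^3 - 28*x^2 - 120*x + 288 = (x - 4)*(x - 2)*(x + 6)^2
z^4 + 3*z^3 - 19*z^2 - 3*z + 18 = (z - 3)*(z - 1)*(z + 1)*(z + 6)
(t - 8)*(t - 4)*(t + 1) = t^3 - 11*t^2 + 20*t + 32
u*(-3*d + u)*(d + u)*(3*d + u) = -9*d^3*u - 9*d^2*u^2 + d*u^3 + u^4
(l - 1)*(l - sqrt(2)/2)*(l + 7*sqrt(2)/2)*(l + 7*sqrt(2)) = l^4 - l^3 + 10*sqrt(2)*l^3 - 10*sqrt(2)*l^2 + 77*l^2/2 - 77*l/2 - 49*sqrt(2)*l/2 + 49*sqrt(2)/2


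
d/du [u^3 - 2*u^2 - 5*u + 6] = 3*u^2 - 4*u - 5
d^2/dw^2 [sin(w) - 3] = -sin(w)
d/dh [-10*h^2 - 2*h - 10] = -20*h - 2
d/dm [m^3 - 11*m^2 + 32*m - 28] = 3*m^2 - 22*m + 32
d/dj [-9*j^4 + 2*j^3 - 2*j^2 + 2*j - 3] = -36*j^3 + 6*j^2 - 4*j + 2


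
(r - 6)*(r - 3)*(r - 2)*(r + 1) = r^4 - 10*r^3 + 25*r^2 - 36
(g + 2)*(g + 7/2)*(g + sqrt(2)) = g^3 + sqrt(2)*g^2 + 11*g^2/2 + 7*g + 11*sqrt(2)*g/2 + 7*sqrt(2)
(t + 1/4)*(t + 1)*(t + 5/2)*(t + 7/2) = t^4 + 29*t^3/4 + 33*t^2/2 + 199*t/16 + 35/16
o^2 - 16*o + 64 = (o - 8)^2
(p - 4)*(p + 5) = p^2 + p - 20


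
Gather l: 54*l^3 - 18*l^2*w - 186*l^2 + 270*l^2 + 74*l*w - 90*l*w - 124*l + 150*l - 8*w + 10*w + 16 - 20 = 54*l^3 + l^2*(84 - 18*w) + l*(26 - 16*w) + 2*w - 4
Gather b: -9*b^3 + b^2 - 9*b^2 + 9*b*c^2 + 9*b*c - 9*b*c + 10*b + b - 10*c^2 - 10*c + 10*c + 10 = -9*b^3 - 8*b^2 + b*(9*c^2 + 11) - 10*c^2 + 10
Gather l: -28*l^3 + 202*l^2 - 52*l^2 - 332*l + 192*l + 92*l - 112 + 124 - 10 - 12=-28*l^3 + 150*l^2 - 48*l - 10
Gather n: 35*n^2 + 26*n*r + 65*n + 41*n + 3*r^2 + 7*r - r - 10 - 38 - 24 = 35*n^2 + n*(26*r + 106) + 3*r^2 + 6*r - 72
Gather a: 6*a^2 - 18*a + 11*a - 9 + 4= 6*a^2 - 7*a - 5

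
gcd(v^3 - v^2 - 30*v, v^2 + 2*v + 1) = 1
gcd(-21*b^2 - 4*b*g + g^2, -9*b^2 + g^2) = 3*b + g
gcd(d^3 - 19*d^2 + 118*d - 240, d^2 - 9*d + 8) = d - 8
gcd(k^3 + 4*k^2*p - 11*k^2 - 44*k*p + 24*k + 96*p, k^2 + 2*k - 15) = k - 3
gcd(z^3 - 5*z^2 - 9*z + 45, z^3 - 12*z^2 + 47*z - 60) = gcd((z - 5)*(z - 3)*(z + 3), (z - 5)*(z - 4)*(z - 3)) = z^2 - 8*z + 15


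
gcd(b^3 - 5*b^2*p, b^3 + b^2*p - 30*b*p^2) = -b^2 + 5*b*p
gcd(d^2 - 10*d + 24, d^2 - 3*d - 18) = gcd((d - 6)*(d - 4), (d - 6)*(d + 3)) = d - 6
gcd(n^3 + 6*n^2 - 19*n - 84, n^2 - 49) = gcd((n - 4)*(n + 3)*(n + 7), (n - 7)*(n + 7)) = n + 7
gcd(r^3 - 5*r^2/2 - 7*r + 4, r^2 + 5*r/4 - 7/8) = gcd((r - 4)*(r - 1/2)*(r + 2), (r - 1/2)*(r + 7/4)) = r - 1/2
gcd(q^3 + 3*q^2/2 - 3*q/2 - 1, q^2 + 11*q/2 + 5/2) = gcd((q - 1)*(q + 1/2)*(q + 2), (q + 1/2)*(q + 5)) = q + 1/2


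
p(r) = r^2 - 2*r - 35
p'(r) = 2*r - 2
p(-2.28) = -25.24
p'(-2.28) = -6.56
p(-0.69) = -33.14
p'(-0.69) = -3.38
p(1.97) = -35.06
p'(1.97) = 1.94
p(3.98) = -27.12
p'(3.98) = 5.96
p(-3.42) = -16.46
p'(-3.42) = -8.84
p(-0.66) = -33.24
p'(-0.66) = -3.32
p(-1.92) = -27.47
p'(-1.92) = -5.84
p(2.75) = -32.94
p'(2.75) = 3.50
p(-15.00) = 220.00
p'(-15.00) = -32.00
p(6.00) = -11.00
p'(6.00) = 10.00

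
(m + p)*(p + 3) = m*p + 3*m + p^2 + 3*p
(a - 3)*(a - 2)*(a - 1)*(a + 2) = a^4 - 4*a^3 - a^2 + 16*a - 12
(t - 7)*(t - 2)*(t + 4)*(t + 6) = t^4 + t^3 - 52*t^2 - 76*t + 336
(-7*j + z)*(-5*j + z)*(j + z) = 35*j^3 + 23*j^2*z - 11*j*z^2 + z^3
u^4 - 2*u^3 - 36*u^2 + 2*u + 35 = (u - 7)*(u - 1)*(u + 1)*(u + 5)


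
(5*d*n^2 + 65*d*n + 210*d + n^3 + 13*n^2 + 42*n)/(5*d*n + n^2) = n + 13 + 42/n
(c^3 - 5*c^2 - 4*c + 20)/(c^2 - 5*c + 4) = (c^3 - 5*c^2 - 4*c + 20)/(c^2 - 5*c + 4)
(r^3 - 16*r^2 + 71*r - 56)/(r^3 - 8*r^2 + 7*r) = (r - 8)/r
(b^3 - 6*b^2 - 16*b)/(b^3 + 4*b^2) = (b^2 - 6*b - 16)/(b*(b + 4))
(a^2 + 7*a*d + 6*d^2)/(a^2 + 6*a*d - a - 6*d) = (a + d)/(a - 1)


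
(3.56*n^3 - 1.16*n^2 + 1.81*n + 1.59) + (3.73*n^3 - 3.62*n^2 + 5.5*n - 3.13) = 7.29*n^3 - 4.78*n^2 + 7.31*n - 1.54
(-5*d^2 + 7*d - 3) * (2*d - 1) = -10*d^3 + 19*d^2 - 13*d + 3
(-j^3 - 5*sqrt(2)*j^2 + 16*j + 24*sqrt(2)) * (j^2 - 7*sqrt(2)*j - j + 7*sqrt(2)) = -j^5 + j^4 + 2*sqrt(2)*j^4 - 2*sqrt(2)*j^3 + 86*j^3 - 88*sqrt(2)*j^2 - 86*j^2 - 336*j + 88*sqrt(2)*j + 336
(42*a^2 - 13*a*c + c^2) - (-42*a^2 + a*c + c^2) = 84*a^2 - 14*a*c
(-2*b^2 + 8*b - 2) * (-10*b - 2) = 20*b^3 - 76*b^2 + 4*b + 4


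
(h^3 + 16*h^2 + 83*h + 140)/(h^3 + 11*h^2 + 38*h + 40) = (h + 7)/(h + 2)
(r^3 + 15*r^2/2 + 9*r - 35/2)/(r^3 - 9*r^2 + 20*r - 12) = (2*r^2 + 17*r + 35)/(2*(r^2 - 8*r + 12))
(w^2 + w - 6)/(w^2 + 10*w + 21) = (w - 2)/(w + 7)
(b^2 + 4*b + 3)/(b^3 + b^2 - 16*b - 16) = (b + 3)/(b^2 - 16)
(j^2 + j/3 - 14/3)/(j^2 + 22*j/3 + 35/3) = (j - 2)/(j + 5)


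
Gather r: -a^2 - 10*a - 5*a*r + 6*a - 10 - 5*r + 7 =-a^2 - 4*a + r*(-5*a - 5) - 3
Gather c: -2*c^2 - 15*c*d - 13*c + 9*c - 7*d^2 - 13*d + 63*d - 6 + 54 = -2*c^2 + c*(-15*d - 4) - 7*d^2 + 50*d + 48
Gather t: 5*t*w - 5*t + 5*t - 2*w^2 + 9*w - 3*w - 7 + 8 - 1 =5*t*w - 2*w^2 + 6*w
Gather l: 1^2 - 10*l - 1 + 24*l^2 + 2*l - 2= 24*l^2 - 8*l - 2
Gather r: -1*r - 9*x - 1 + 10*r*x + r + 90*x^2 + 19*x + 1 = 10*r*x + 90*x^2 + 10*x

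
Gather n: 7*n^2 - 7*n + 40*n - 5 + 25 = 7*n^2 + 33*n + 20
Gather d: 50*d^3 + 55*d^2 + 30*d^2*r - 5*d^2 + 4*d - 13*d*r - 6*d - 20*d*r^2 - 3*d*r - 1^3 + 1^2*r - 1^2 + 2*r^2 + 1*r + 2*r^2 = 50*d^3 + d^2*(30*r + 50) + d*(-20*r^2 - 16*r - 2) + 4*r^2 + 2*r - 2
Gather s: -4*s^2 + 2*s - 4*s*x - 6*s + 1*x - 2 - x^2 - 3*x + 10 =-4*s^2 + s*(-4*x - 4) - x^2 - 2*x + 8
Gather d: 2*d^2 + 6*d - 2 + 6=2*d^2 + 6*d + 4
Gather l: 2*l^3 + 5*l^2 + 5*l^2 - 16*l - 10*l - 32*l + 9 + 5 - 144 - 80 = 2*l^3 + 10*l^2 - 58*l - 210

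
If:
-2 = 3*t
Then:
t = -2/3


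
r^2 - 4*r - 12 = (r - 6)*(r + 2)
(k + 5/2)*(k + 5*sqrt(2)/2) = k^2 + 5*k/2 + 5*sqrt(2)*k/2 + 25*sqrt(2)/4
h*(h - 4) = h^2 - 4*h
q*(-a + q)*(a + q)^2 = -a^3*q - a^2*q^2 + a*q^3 + q^4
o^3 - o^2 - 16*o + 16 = (o - 4)*(o - 1)*(o + 4)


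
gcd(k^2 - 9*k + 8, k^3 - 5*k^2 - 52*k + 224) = k - 8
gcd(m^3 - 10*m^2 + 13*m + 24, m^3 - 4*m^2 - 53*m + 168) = m^2 - 11*m + 24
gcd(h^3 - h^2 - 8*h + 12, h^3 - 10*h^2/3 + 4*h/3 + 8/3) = h^2 - 4*h + 4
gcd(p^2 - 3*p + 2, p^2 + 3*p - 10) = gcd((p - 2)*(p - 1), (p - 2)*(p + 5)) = p - 2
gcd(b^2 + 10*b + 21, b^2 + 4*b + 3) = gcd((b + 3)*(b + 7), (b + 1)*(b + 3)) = b + 3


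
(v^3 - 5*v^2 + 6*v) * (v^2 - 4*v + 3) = v^5 - 9*v^4 + 29*v^3 - 39*v^2 + 18*v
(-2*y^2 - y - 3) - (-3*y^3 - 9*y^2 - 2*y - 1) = 3*y^3 + 7*y^2 + y - 2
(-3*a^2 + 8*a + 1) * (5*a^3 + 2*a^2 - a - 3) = -15*a^5 + 34*a^4 + 24*a^3 + 3*a^2 - 25*a - 3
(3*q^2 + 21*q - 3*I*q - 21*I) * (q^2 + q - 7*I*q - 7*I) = 3*q^4 + 24*q^3 - 24*I*q^3 - 192*I*q^2 - 168*q - 168*I*q - 147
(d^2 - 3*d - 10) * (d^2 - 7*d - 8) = d^4 - 10*d^3 + 3*d^2 + 94*d + 80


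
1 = 1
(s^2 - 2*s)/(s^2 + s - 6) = s/(s + 3)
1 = 1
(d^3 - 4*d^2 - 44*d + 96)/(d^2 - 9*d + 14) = (d^2 - 2*d - 48)/(d - 7)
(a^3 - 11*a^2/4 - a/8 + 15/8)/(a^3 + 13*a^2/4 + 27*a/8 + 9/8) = (2*a^2 - 7*a + 5)/(2*a^2 + 5*a + 3)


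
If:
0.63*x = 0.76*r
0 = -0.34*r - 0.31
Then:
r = -0.91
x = -1.10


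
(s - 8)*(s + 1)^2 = s^3 - 6*s^2 - 15*s - 8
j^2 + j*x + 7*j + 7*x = (j + 7)*(j + x)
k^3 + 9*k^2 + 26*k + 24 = (k + 2)*(k + 3)*(k + 4)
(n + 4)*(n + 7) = n^2 + 11*n + 28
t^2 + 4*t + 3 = (t + 1)*(t + 3)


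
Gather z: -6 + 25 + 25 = 44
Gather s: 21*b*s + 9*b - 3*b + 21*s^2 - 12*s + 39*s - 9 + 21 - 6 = 6*b + 21*s^2 + s*(21*b + 27) + 6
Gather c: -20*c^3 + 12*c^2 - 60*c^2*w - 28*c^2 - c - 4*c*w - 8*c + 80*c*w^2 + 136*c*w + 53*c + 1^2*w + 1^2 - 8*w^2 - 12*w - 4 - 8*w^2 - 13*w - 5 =-20*c^3 + c^2*(-60*w - 16) + c*(80*w^2 + 132*w + 44) - 16*w^2 - 24*w - 8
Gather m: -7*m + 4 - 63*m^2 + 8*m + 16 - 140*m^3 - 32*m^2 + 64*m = -140*m^3 - 95*m^2 + 65*m + 20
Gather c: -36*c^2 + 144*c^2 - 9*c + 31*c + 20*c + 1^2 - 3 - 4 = 108*c^2 + 42*c - 6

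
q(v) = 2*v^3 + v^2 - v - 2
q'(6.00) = 227.00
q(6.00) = 460.00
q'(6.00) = 227.00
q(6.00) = 460.00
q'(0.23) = -0.22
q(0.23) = -2.15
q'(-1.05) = 3.52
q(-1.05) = -2.16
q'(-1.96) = 18.13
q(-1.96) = -11.26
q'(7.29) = 332.44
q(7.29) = 818.70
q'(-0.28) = -1.09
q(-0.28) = -1.69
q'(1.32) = 12.09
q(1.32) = 3.02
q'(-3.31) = 58.12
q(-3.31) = -60.26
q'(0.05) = -0.88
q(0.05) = -2.05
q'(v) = 6*v^2 + 2*v - 1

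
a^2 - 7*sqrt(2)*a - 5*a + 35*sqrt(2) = (a - 5)*(a - 7*sqrt(2))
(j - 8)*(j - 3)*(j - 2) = j^3 - 13*j^2 + 46*j - 48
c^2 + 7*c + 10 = (c + 2)*(c + 5)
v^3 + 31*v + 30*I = (v - 6*I)*(v + I)*(v + 5*I)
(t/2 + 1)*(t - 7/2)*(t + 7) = t^3/2 + 11*t^2/4 - 35*t/4 - 49/2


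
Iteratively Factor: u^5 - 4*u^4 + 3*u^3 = (u - 1)*(u^4 - 3*u^3) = u*(u - 1)*(u^3 - 3*u^2) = u^2*(u - 1)*(u^2 - 3*u) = u^2*(u - 3)*(u - 1)*(u)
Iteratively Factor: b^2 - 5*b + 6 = (b - 3)*(b - 2)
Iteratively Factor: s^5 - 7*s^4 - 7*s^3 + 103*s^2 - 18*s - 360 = (s - 5)*(s^4 - 2*s^3 - 17*s^2 + 18*s + 72) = (s - 5)*(s - 4)*(s^3 + 2*s^2 - 9*s - 18) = (s - 5)*(s - 4)*(s + 3)*(s^2 - s - 6) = (s - 5)*(s - 4)*(s - 3)*(s + 3)*(s + 2)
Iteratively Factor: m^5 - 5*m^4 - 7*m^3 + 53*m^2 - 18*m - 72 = (m + 3)*(m^4 - 8*m^3 + 17*m^2 + 2*m - 24) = (m - 4)*(m + 3)*(m^3 - 4*m^2 + m + 6) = (m - 4)*(m + 1)*(m + 3)*(m^2 - 5*m + 6) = (m - 4)*(m - 2)*(m + 1)*(m + 3)*(m - 3)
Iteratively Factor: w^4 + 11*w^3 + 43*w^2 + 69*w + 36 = (w + 4)*(w^3 + 7*w^2 + 15*w + 9) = (w + 3)*(w + 4)*(w^2 + 4*w + 3) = (w + 3)^2*(w + 4)*(w + 1)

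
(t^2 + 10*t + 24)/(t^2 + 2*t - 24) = (t + 4)/(t - 4)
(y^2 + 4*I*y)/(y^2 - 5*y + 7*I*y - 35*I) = y*(y + 4*I)/(y^2 + y*(-5 + 7*I) - 35*I)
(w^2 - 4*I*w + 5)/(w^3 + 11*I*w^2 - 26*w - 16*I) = (w - 5*I)/(w^2 + 10*I*w - 16)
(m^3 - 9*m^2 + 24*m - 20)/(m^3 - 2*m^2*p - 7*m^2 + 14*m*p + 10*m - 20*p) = (2 - m)/(-m + 2*p)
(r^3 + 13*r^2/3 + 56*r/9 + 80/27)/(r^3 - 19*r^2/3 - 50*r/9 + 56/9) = (9*r^2 + 27*r + 20)/(3*(3*r^2 - 23*r + 14))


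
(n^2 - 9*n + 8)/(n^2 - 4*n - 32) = (n - 1)/(n + 4)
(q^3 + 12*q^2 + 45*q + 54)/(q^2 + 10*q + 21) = (q^2 + 9*q + 18)/(q + 7)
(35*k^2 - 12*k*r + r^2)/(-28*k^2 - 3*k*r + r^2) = (-5*k + r)/(4*k + r)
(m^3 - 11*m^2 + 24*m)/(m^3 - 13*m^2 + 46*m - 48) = m/(m - 2)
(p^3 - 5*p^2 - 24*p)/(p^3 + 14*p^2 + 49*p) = (p^2 - 5*p - 24)/(p^2 + 14*p + 49)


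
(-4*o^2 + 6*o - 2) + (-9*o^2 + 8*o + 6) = -13*o^2 + 14*o + 4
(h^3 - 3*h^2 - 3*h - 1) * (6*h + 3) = 6*h^4 - 15*h^3 - 27*h^2 - 15*h - 3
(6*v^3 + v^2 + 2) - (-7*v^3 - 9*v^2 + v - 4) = 13*v^3 + 10*v^2 - v + 6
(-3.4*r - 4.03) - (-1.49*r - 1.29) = -1.91*r - 2.74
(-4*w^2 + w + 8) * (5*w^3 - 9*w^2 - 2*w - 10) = -20*w^5 + 41*w^4 + 39*w^3 - 34*w^2 - 26*w - 80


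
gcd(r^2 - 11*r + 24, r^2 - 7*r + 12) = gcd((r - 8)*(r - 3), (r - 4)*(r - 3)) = r - 3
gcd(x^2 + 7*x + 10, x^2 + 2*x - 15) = x + 5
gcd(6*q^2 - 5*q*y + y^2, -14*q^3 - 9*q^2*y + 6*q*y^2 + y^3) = -2*q + y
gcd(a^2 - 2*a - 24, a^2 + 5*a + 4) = a + 4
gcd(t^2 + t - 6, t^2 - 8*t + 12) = t - 2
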